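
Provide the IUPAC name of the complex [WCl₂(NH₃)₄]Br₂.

tetraamminedichlorotungsten(IV) bromide

The 2 bromide counter-ions carry a total charge of -2, so each complex ion is 2+.
Ligand charges: 2×chloro (-1 each), 4×ammine (neutral); total -2. So W + (-2) = 2+, giving W = +4.
Ligands are named alphabetically: ammine before chloro.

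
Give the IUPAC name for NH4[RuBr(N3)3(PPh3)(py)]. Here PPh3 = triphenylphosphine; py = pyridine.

The 1 ammonium counter-ion carries a total charge of +1, so each complex ion is 1−.
Ligand charges: 1×triphenylphosphine (neutral), 3×azido (-1 each), 1×pyridine (neutral), 1×bromo (-1 each); total -4. So Ru + (-4) = 1−, giving Ru = +3.
Ligands are named alphabetically: azido before bromo before pyridine before triphenylphosphine.
The complex ion is anionic, so ruthenium takes the -ate form ruthenate(III).

ammonium triazidobromo(pyridine)(triphenylphosphine)ruthenate(III)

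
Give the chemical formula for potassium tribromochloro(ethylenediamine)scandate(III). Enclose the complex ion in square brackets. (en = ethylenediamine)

K[ScBr3Cl(en)]

Ligands: 1 ethylenediamine (en, neutral), 1 chloro (Cl, -1), 3 bromo (Br, -1). Ligand charge sum = -4.
With Sc in oxidation state +3, the complex ion is [Sc...]^1−.
Charge balance with potassium (+1) requires 1 complex ion per 1 potassium.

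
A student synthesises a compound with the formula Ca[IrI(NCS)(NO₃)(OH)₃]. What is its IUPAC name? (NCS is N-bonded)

calcium trihydroxoiodoisothiocyanatonitratoiridate(IV)

The 1 calcium counter-ion carries a total charge of +2, so each complex ion is 2−.
Ligand charges: 1×iodo (-1 each), 3×hydroxo (-1 each), 1×nitrato (-1 each), 1×isothiocyanato (-1 each); total -6. So Ir + (-6) = 2−, giving Ir = +4.
Ligands are named alphabetically: hydroxo before iodo before isothiocyanato before nitrato.
The complex ion is anionic, so iridium takes the -ate form iridate(IV).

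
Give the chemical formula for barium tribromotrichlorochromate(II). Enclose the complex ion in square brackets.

Ba2[CrBr3Cl3]

Ligands: 3 chloro (Cl, -1), 3 bromo (Br, -1). Ligand charge sum = -6.
With Cr in oxidation state +2, the complex ion is [Cr...]^4−.
Charge balance with barium (+2) requires 1 complex ion per 2 barium.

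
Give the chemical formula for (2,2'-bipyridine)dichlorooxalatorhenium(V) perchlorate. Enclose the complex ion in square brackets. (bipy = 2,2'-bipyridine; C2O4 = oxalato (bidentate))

Ligands: 1 2,2'-bipyridine (bipy, neutral), 1 oxalato (C2O4, -2), 2 chloro (Cl, -1). Ligand charge sum = -4.
With Re in oxidation state +5, the complex ion is [Re...]^1+.
Charge balance with perchlorate (-1) requires 1 complex ion per 1 perchlorate.

[Re(bipy)(C2O4)Cl2]ClO4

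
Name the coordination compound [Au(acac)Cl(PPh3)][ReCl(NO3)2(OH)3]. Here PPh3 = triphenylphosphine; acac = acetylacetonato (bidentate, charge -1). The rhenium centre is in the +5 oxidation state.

(acetylacetonato)chloro(triphenylphosphine)gold(III) chlorotrihydroxodinitratorhenate(V)

Both ions are complex: the cation is named first with the plain metal name, the anion second with the -ate form; each ion's ligands are alphabetised independently.
Re is given as +5; the anion's ligand charges sum to -6, so the complex anion is 1−.
A 1:1 salt means the cation carries the equal and opposite charge, 1+.
Cation: ligand charges sum to -2; for the ion to be 1+, Au = +3.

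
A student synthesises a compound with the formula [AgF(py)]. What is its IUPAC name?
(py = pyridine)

fluoro(pyridine)silver(I)

There is no counter-ion, so the complex is neutral overall.
Ligand charges: 1×pyridine (neutral), 1×fluoro (-1 each); total -1. So Ag + (-1) = 0, giving Ag = +1.
Ligands are named alphabetically: fluoro before pyridine.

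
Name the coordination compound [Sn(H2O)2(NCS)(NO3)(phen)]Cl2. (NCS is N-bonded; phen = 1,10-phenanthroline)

diaquaisothiocyanatonitrato(1,10-phenanthroline)tin(IV) chloride

The 2 chloride counter-ions carry a total charge of -2, so each complex ion is 2+.
Ligand charges: 1×isothiocyanato (-1 each), 1×nitrato (-1 each), 2×aqua (neutral), 1×1,10-phenanthroline (neutral); total -2. So Sn + (-2) = 2+, giving Sn = +4.
Ligands are named alphabetically: aqua before isothiocyanato before nitrato before phenanthroline.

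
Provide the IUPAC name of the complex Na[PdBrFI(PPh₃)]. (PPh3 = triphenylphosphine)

The 1 sodium counter-ion carries a total charge of +1, so each complex ion is 1−.
Ligand charges: 1×triphenylphosphine (neutral), 1×fluoro (-1 each), 1×iodo (-1 each), 1×bromo (-1 each); total -3. So Pd + (-3) = 1−, giving Pd = +2.
Ligands are named alphabetically: bromo before fluoro before iodo before triphenylphosphine.
The complex ion is anionic, so palladium takes the -ate form palladate(II).

sodium bromofluoroiodo(triphenylphosphine)palladate(II)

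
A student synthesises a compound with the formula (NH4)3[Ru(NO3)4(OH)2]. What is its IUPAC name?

ammonium dihydroxotetranitratoruthenate(III)

The 3 ammonium counter-ions carry a total charge of +3, so each complex ion is 3−.
Ligand charges: 2×hydroxo (-1 each), 4×nitrato (-1 each); total -6. So Ru + (-6) = 3−, giving Ru = +3.
Ligands are named alphabetically: hydroxo before nitrato.
The complex ion is anionic, so ruthenium takes the -ate form ruthenate(III).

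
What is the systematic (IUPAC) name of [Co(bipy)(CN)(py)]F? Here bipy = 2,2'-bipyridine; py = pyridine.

The 1 fluoride counter-ion carries a total charge of -1, so each complex ion is 1+.
Ligand charges: 1×2,2'-bipyridine (neutral), 1×cyano (-1 each), 1×pyridine (neutral); total -1. So Co + (-1) = 1+, giving Co = +2.
Ligands are named alphabetically: bipyridine before cyano before pyridine.

(2,2'-bipyridine)cyano(pyridine)cobalt(II) fluoride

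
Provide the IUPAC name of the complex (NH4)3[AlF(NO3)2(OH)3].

The 3 ammonium counter-ions carry a total charge of +3, so each complex ion is 3−.
Ligand charges: 2×nitrato (-1 each), 1×fluoro (-1 each), 3×hydroxo (-1 each); total -6. So Al + (-6) = 3−, giving Al = +3.
Ligands are named alphabetically: fluoro before hydroxo before nitrato.
The complex ion is anionic, so aluminium takes the -ate form aluminate(III).

ammonium fluorotrihydroxodinitratoaluminate(III)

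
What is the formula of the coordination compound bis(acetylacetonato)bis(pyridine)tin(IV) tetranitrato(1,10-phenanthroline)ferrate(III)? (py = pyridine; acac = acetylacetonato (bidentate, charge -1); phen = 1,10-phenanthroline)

Cation [Sn…]: ligand charges -2, Sn(IV) ⇒ ion charge 2+.
Anion [Fe…]: ligand charges -4, Fe(III) ⇒ ion charge 1−.
One 2+ cation requires 2 of the 1− anion.

[Sn(acac)2(py)2][Fe(NO3)4(phen)]2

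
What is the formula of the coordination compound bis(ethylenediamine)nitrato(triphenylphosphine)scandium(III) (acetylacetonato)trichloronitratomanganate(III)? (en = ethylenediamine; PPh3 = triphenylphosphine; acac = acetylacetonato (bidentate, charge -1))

Cation [Sc…]: ligand charges -1, Sc(III) ⇒ ion charge 2+.
Anion [Mn…]: ligand charges -5, Mn(III) ⇒ ion charge 2−.
One 2+ cation balances one 2− anion.

[Sc(en)2(NO3)(PPh3)][Mn(acac)Cl3(NO3)]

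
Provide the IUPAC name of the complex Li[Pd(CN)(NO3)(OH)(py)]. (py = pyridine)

lithium cyanohydroxonitrato(pyridine)palladate(II)

The 1 lithium counter-ion carries a total charge of +1, so each complex ion is 1−.
Ligand charges: 1×pyridine (neutral), 1×nitrato (-1 each), 1×cyano (-1 each), 1×hydroxo (-1 each); total -3. So Pd + (-3) = 1−, giving Pd = +2.
Ligands are named alphabetically: cyano before hydroxo before nitrato before pyridine.
The complex ion is anionic, so palladium takes the -ate form palladate(II).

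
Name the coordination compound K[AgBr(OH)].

The 1 potassium counter-ion carries a total charge of +1, so each complex ion is 1−.
Ligand charges: 1×hydroxo (-1 each), 1×bromo (-1 each); total -2. So Ag + (-2) = 1−, giving Ag = +1.
The complex ion is anionic, so silver takes the -ate form argentate(I).

potassium bromohydroxoargentate(I)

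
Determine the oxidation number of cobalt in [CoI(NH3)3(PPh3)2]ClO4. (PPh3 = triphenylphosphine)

+2

1 perchlorate outside the brackets (-1 each) → the complex ion is 1+.
Ligand charges: 3×NH3 neutral; 2×PPh3 neutral; 1×I = -1; sum -1.
Co + (-1) = 1+ ⇒ Co is +2.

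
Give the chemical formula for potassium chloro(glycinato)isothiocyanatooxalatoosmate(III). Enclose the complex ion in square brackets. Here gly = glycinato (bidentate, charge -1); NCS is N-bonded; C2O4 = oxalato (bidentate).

K2[Os(C2O4)Cl(gly)(NCS)]

Ligands: 1 glycinato (gly, -1), 1 isothiocyanato (NCS, -1), 1 chloro (Cl, -1), 1 oxalato (C2O4, -2). Ligand charge sum = -5.
Charge balance with potassium (+1) requires 1 complex ion per 2 potassium.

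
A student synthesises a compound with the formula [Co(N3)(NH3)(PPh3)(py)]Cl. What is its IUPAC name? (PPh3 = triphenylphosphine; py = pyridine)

ammineazido(pyridine)(triphenylphosphine)cobalt(II) chloride

The 1 chloride counter-ion carries a total charge of -1, so each complex ion is 1+.
Ligand charges: 1×triphenylphosphine (neutral), 1×pyridine (neutral), 1×azido (-1 each), 1×ammine (neutral); total -1. So Co + (-1) = 1+, giving Co = +2.
Ligands are named alphabetically: ammine before azido before pyridine before triphenylphosphine.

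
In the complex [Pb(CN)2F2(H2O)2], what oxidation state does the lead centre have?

+4

No counter-ion: the bracketed complex is neutral.
Ligand charges: 2×H2O neutral; 2×CN = -2; 2×F = -2; sum -4.
Pb + (-4) = 0 ⇒ Pb is +4.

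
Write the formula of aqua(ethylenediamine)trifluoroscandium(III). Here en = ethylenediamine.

Ligands: 1 aqua (H2O, neutral), 1 ethylenediamine (en, neutral), 3 fluoro (F, -1). Ligand charge sum = -3.
With Sc in oxidation state +3, the complex ion is [Sc...].

[Sc(en)F3(H2O)]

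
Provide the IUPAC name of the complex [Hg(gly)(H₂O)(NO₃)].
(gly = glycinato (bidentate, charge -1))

There is no counter-ion, so the complex is neutral overall.
Ligand charges: 1×aqua (neutral), 1×nitrato (-1 each), 1×glycinato (-1 each); total -2. So Hg + (-2) = 0, giving Hg = +2.
Ligands are named alphabetically: aqua before glycinato before nitrato.

aqua(glycinato)nitratomercury(II)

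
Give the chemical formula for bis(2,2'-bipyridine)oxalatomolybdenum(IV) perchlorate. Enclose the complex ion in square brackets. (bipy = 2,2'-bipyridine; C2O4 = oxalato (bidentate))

Ligands: 2 2,2'-bipyridine (bipy, neutral), 1 oxalato (C2O4, -2). Ligand charge sum = -2.
Charge balance with perchlorate (-1) requires 1 complex ion per 2 perchlorate.

[Mo(bipy)2(C2O4)](ClO4)2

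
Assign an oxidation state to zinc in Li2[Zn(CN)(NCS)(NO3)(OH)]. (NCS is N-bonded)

+2

2 lithium outside the brackets (+1 each) → the complex ion is 2−.
Ligand charges: 1×CN = -1; 1×NCS = -1; 1×OH = -1; 1×NO3 = -1; sum -4.
Zn + (-4) = 2− ⇒ Zn is +2.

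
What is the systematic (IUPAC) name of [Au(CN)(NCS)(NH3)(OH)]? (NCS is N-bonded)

There is no counter-ion, so the complex is neutral overall.
Ligand charges: 1×cyano (-1 each), 1×ammine (neutral), 1×hydroxo (-1 each), 1×isothiocyanato (-1 each); total -3. So Au + (-3) = 0, giving Au = +3.
Ligands are named alphabetically: ammine before cyano before hydroxo before isothiocyanato.

amminecyanohydroxoisothiocyanatogold(III)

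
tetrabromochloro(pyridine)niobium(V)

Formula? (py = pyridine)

[NbBr4Cl(py)]

Ligands: 1 chloro (Cl, -1), 4 bromo (Br, -1), 1 pyridine (py, neutral). Ligand charge sum = -5.
With Nb in oxidation state +5, the complex ion is [Nb...].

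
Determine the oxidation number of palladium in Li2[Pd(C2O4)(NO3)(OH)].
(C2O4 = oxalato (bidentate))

2 lithium outside the brackets (+1 each) → the complex ion is 2−.
Ligand charges: 1×NO3 = -1; 1×C2O4 = -2; 1×OH = -1; sum -4.
Pd + (-4) = 2− ⇒ Pd is +2.

+2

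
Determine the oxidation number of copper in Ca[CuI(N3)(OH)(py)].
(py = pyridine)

1 calcium outside the brackets (+2 each) → the complex ion is 2−.
Ligand charges: 1×OH = -1; 1×N3 = -1; 1×I = -1; 1×py neutral; sum -3.
Cu + (-3) = 2− ⇒ Cu is +1.

+1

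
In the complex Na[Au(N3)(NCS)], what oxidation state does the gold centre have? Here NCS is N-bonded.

1 sodium outside the brackets (+1 each) → the complex ion is 1−.
Ligand charges: 1×N3 = -1; 1×NCS = -1; sum -2.
Au + (-2) = 1− ⇒ Au is +1.

+1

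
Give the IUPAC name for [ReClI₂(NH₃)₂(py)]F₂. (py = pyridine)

The 2 fluoride counter-ions carry a total charge of -2, so each complex ion is 2+.
Ligand charges: 1×pyridine (neutral), 2×ammine (neutral), 2×iodo (-1 each), 1×chloro (-1 each); total -3. So Re + (-3) = 2+, giving Re = +5.
Ligands are named alphabetically: ammine before chloro before iodo before pyridine.

diamminechlorodiiodo(pyridine)rhenium(V) fluoride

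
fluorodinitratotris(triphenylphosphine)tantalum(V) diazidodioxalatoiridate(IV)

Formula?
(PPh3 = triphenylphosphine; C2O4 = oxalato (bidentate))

Cation [Ta…]: ligand charges -3, Ta(V) ⇒ ion charge 2+.
Anion [Ir…]: ligand charges -6, Ir(IV) ⇒ ion charge 2−.
One 2+ cation balances one 2− anion.

[TaF(NO3)2(PPh3)3][Ir(C2O4)2(N3)2]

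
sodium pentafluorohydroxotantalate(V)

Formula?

Na[TaF5(OH)]

Ligands: 5 fluoro (F, -1), 1 hydroxo (OH, -1). Ligand charge sum = -6.
With Ta in oxidation state +5, the complex ion is [Ta...]^1−.
Charge balance with sodium (+1) requires 1 complex ion per 1 sodium.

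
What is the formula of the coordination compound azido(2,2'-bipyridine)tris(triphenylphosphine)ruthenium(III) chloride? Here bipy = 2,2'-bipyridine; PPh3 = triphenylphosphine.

[Ru(bipy)(N3)(PPh3)3]Cl2

Ligands: 1 2,2'-bipyridine (bipy, neutral), 1 azido (N3, -1), 3 triphenylphosphine (PPh3, neutral). Ligand charge sum = -1.
With Ru in oxidation state +3, the complex ion is [Ru...]^2+.
Charge balance with chloride (-1) requires 1 complex ion per 2 chloride.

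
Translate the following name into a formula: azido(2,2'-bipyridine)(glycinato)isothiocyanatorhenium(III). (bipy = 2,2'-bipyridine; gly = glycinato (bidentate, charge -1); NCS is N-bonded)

Ligands: 1 azido (N3, -1), 1 2,2'-bipyridine (bipy, neutral), 1 glycinato (gly, -1), 1 isothiocyanato (NCS, -1). Ligand charge sum = -3.
With Re in oxidation state +3, the complex ion is [Re...].

[Re(bipy)(gly)(N3)(NCS)]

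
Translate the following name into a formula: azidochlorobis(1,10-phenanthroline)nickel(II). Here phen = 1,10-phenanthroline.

[NiCl(N3)(phen)2]

Ligands: 1 chloro (Cl, -1), 2 1,10-phenanthroline (phen, neutral), 1 azido (N3, -1). Ligand charge sum = -2.
With Ni in oxidation state +2, the complex ion is [Ni...].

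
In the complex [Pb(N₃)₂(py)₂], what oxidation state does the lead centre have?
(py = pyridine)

No counter-ion: the bracketed complex is neutral.
Ligand charges: 2×py neutral; 2×N3 = -2; sum -2.
Pb + (-2) = 0 ⇒ Pb is +2.

+2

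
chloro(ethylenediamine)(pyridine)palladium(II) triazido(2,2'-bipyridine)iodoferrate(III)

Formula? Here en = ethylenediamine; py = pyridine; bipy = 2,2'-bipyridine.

Cation [Pd…]: ligand charges -1, Pd(II) ⇒ ion charge 1+.
Anion [Fe…]: ligand charges -4, Fe(III) ⇒ ion charge 1−.
One 1+ cation balances one 1− anion.

[PdCl(en)(py)][Fe(bipy)I(N3)3]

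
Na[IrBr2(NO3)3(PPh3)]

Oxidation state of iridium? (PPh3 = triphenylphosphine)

+4

1 sodium outside the brackets (+1 each) → the complex ion is 1−.
Ligand charges: 1×PPh3 neutral; 2×Br = -2; 3×NO3 = -3; sum -5.
Ir + (-5) = 1− ⇒ Ir is +4.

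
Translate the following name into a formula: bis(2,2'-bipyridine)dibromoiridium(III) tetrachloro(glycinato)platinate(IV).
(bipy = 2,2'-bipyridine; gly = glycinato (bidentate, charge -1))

Cation [Ir…]: ligand charges -2, Ir(III) ⇒ ion charge 1+.
Anion [Pt…]: ligand charges -5, Pt(IV) ⇒ ion charge 1−.

[Ir(bipy)2Br2][PtCl4(gly)]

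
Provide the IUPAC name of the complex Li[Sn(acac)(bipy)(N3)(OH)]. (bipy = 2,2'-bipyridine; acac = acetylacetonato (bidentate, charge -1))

lithium (acetylacetonato)azido(2,2'-bipyridine)hydroxostannate(II)

The 1 lithium counter-ion carries a total charge of +1, so each complex ion is 1−.
Ligand charges: 1×2,2'-bipyridine (neutral), 1×acetylacetonato (-1 each), 1×azido (-1 each), 1×hydroxo (-1 each); total -3. So Sn + (-3) = 1−, giving Sn = +2.
Ligands are named alphabetically: acetylacetonato before azido before bipyridine before hydroxo.
The complex ion is anionic, so tin takes the -ate form stannate(II).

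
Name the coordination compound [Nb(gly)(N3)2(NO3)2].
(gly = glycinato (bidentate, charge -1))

diazido(glycinato)dinitratoniobium(V)

There is no counter-ion, so the complex is neutral overall.
Ligand charges: 2×azido (-1 each), 1×glycinato (-1 each), 2×nitrato (-1 each); total -5. So Nb + (-5) = 0, giving Nb = +5.
Ligands are named alphabetically: azido before glycinato before nitrato.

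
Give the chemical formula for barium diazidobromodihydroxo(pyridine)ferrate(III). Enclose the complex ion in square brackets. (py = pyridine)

Ligands: 2 azido (N3, -1), 1 pyridine (py, neutral), 1 bromo (Br, -1), 2 hydroxo (OH, -1). Ligand charge sum = -5.
With Fe in oxidation state +3, the complex ion is [Fe...]^2−.
Charge balance with barium (+2) requires 1 complex ion per 1 barium.

Ba[FeBr(N3)2(OH)2(py)]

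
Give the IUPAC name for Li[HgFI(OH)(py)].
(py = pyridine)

The 1 lithium counter-ion carries a total charge of +1, so each complex ion is 1−.
Ligand charges: 1×hydroxo (-1 each), 1×fluoro (-1 each), 1×pyridine (neutral), 1×iodo (-1 each); total -3. So Hg + (-3) = 1−, giving Hg = +2.
Ligands are named alphabetically: fluoro before hydroxo before iodo before pyridine.
The complex ion is anionic, so mercury takes the -ate form mercurate(II).

lithium fluorohydroxoiodo(pyridine)mercurate(II)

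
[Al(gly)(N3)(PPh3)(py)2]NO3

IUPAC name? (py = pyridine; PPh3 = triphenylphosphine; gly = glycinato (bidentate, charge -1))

azido(glycinato)bis(pyridine)(triphenylphosphine)aluminium(III) nitrate

The 1 nitrate counter-ion carries a total charge of -1, so each complex ion is 1+.
Ligand charges: 2×pyridine (neutral), 1×azido (-1 each), 1×triphenylphosphine (neutral), 1×glycinato (-1 each); total -2. So Al + (-2) = 1+, giving Al = +3.
Ligands are named alphabetically: azido before glycinato before pyridine before triphenylphosphine.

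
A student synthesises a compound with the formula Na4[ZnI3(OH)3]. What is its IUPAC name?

sodium trihydroxotriiodozincate(II)

The 4 sodium counter-ions carry a total charge of +4, so each complex ion is 4−.
Ligand charges: 3×hydroxo (-1 each), 3×iodo (-1 each); total -6. So Zn + (-6) = 4−, giving Zn = +2.
The complex ion is anionic, so zinc takes the -ate form zincate(II).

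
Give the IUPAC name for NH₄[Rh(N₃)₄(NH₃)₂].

ammonium diamminetetraazidorhodate(III)

The 1 ammonium counter-ion carries a total charge of +1, so each complex ion is 1−.
Ligand charges: 2×ammine (neutral), 4×azido (-1 each); total -4. So Rh + (-4) = 1−, giving Rh = +3.
Ligands are named alphabetically: ammine before azido.
The complex ion is anionic, so rhodium takes the -ate form rhodate(III).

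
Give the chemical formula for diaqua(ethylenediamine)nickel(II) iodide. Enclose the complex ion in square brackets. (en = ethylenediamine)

Ligands: 2 aqua (H2O, neutral), 1 ethylenediamine (en, neutral). Ligand charge sum = 0.
With Ni in oxidation state +2, the complex ion is [Ni...]^2+.
Charge balance with iodide (-1) requires 1 complex ion per 2 iodide.

[Ni(en)(H2O)2]I2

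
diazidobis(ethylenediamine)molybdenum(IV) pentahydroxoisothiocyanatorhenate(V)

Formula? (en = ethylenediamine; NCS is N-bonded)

Cation [Mo…]: ligand charges -2, Mo(IV) ⇒ ion charge 2+.
Anion [Re…]: ligand charges -6, Re(V) ⇒ ion charge 1−.

[Mo(en)2(N3)2][Re(NCS)(OH)5]2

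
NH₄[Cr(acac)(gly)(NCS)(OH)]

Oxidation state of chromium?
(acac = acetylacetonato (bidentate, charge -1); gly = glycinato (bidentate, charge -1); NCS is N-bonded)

1 ammonium outside the brackets (+1 each) → the complex ion is 1−.
Ligand charges: 1×acac = -1; 1×OH = -1; 1×gly = -1; 1×NCS = -1; sum -4.
Cr + (-4) = 1− ⇒ Cr is +3.

+3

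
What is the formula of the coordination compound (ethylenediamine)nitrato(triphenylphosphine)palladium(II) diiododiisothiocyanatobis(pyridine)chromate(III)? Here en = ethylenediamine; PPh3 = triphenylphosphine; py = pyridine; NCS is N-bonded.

[Pd(en)(NO3)(PPh3)][CrI2(NCS)2(py)2]

Cation [Pd…]: ligand charges -1, Pd(II) ⇒ ion charge 1+.
Anion [Cr…]: ligand charges -4, Cr(III) ⇒ ion charge 1−.
One 1+ cation balances one 1− anion.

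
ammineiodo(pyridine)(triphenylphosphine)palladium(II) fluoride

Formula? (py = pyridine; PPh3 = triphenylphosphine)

Ligands: 1 ammine (NH3, neutral), 1 pyridine (py, neutral), 1 triphenylphosphine (PPh3, neutral), 1 iodo (I, -1). Ligand charge sum = -1.
Charge balance with fluoride (-1) requires 1 complex ion per 1 fluoride.

[PdI(NH3)(PPh3)(py)]F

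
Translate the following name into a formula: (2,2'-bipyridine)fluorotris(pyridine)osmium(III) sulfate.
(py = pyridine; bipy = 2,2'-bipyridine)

Ligands: 3 pyridine (py, neutral), 1 2,2'-bipyridine (bipy, neutral), 1 fluoro (F, -1). Ligand charge sum = -1.
With Os in oxidation state +3, the complex ion is [Os...]^2+.
Charge balance with sulfate (-2) requires 1 complex ion per 1 sulfate.

[Os(bipy)F(py)3]SO4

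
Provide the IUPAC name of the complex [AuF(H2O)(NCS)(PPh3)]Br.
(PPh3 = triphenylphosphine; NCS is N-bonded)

aquafluoroisothiocyanato(triphenylphosphine)gold(III) bromide

The 1 bromide counter-ion carries a total charge of -1, so each complex ion is 1+.
Ligand charges: 1×triphenylphosphine (neutral), 1×isothiocyanato (-1 each), 1×fluoro (-1 each), 1×aqua (neutral); total -2. So Au + (-2) = 1+, giving Au = +3.
Ligands are named alphabetically: aqua before fluoro before isothiocyanato before triphenylphosphine.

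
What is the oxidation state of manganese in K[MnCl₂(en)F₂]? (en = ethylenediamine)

+3

1 potassium outside the brackets (+1 each) → the complex ion is 1−.
Ligand charges: 2×F = -2; 1×en neutral; 2×Cl = -2; sum -4.
Mn + (-4) = 1− ⇒ Mn is +3.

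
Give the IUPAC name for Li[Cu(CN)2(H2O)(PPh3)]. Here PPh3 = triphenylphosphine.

lithium aquadicyano(triphenylphosphine)cuprate(I)

The 1 lithium counter-ion carries a total charge of +1, so each complex ion is 1−.
Ligand charges: 1×aqua (neutral), 2×cyano (-1 each), 1×triphenylphosphine (neutral); total -2. So Cu + (-2) = 1−, giving Cu = +1.
Ligands are named alphabetically: aqua before cyano before triphenylphosphine.
The complex ion is anionic, so copper takes the -ate form cuprate(I).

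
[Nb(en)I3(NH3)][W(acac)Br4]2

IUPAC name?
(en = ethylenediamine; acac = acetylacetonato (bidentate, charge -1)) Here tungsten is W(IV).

Both ions are complex: the cation is named first with the plain metal name, the anion second with the -ate form; each ion's ligands are alphabetised independently.
W is given as +4; the anion's ligand charges sum to -5, so the complex anion is 1−.
With 2 anions per cation, the cation must be 2×1 = 2+.
Cation: ligand charges sum to -3; for the ion to be 2+, Nb = +5.

ammine(ethylenediamine)triiodoniobium(V) (acetylacetonato)tetrabromotungstate(IV)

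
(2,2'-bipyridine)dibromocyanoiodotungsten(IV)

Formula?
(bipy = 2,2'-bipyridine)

[W(bipy)Br2(CN)I]

Ligands: 2 bromo (Br, -1), 1 2,2'-bipyridine (bipy, neutral), 1 cyano (CN, -1), 1 iodo (I, -1). Ligand charge sum = -4.
With W in oxidation state +4, the complex ion is [W...].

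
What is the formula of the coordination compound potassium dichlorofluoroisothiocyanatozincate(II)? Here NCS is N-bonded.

Ligands: 2 chloro (Cl, -1), 1 isothiocyanato (NCS, -1), 1 fluoro (F, -1). Ligand charge sum = -4.
With Zn in oxidation state +2, the complex ion is [Zn...]^2−.
Charge balance with potassium (+1) requires 1 complex ion per 2 potassium.

K2[ZnCl2F(NCS)]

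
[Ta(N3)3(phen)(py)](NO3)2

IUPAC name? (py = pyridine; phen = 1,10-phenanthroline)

triazido(1,10-phenanthroline)(pyridine)tantalum(V) nitrate

The 2 nitrate counter-ions carry a total charge of -2, so each complex ion is 2+.
Ligand charges: 1×pyridine (neutral), 1×1,10-phenanthroline (neutral), 3×azido (-1 each); total -3. So Ta + (-3) = 2+, giving Ta = +5.
Ligands are named alphabetically: azido before phenanthroline before pyridine.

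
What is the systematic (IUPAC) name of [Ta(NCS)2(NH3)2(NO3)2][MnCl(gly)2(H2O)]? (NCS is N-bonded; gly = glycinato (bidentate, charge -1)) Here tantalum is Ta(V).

diamminediisothiocyanatodinitratotantalum(V) aquachlorobis(glycinato)manganate(II)

Both ions are complex: the cation is named first with the plain metal name, the anion second with the -ate form; each ion's ligands are alphabetised independently.
Ta is given as +5; the cation's ligand charges sum to -4, so the complex cation is 1+.
A 1:1 salt means the anion carries the equal and opposite charge, 1−.
Anion: ligand charges sum to -3; for the ion to be 1−, Mn = +2.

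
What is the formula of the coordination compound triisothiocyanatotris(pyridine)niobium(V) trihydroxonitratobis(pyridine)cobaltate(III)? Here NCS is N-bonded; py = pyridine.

[Nb(NCS)3(py)3][Co(NO3)(OH)3(py)2]2

Cation [Nb…]: ligand charges -3, Nb(V) ⇒ ion charge 2+.
Anion [Co…]: ligand charges -4, Co(III) ⇒ ion charge 1−.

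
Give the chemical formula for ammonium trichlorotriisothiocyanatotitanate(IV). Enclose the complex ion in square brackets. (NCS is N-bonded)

Ligands: 3 chloro (Cl, -1), 3 isothiocyanato (NCS, -1). Ligand charge sum = -6.
Charge balance with ammonium (+1) requires 1 complex ion per 2 ammonium.

(NH4)2[TiCl3(NCS)3]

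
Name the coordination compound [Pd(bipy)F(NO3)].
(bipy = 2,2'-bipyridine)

There is no counter-ion, so the complex is neutral overall.
Ligand charges: 1×2,2'-bipyridine (neutral), 1×fluoro (-1 each), 1×nitrato (-1 each); total -2. So Pd + (-2) = 0, giving Pd = +2.
Ligands are named alphabetically: bipyridine before fluoro before nitrato.

(2,2'-bipyridine)fluoronitratopalladium(II)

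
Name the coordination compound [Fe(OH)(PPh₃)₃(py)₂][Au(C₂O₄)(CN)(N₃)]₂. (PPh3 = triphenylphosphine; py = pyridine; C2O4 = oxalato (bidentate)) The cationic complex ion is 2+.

hydroxobis(pyridine)tris(triphenylphosphine)iron(III) azidocyanooxalatoaurate(III)

Both ions are complex: the cation is named first with the plain metal name, the anion second with the -ate form; each ion's ligands are alphabetised independently.
The complex cation is given as 2+; its ligand charges sum to -1, so Fe = +3.
With 2 anions per cation, each anion must be 2/2 = 1−.
Anion: ligand charges sum to -4; for the ion to be 1−, Au = +3.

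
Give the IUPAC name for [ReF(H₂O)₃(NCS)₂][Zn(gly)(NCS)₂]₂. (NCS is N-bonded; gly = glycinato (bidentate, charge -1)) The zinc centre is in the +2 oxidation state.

triaquafluorodiisothiocyanatorhenium(V) (glycinato)diisothiocyanatozincate(II)

Both ions are complex: the cation is named first with the plain metal name, the anion second with the -ate form; each ion's ligands are alphabetised independently.
Zn is given as +2; the anion's ligand charges sum to -3, so the complex anion is 1−.
With 2 anions per cation, the cation must be 2×1 = 2+.
Cation: ligand charges sum to -3; for the ion to be 2+, Re = +5.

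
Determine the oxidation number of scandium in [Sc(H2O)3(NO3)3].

No counter-ion: the bracketed complex is neutral.
Ligand charges: 3×NO3 = -3; 3×H2O neutral; sum -3.
Sc + (-3) = 0 ⇒ Sc is +3.

+3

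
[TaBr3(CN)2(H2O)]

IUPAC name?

There is no counter-ion, so the complex is neutral overall.
Ligand charges: 1×aqua (neutral), 2×cyano (-1 each), 3×bromo (-1 each); total -5. So Ta + (-5) = 0, giving Ta = +5.
Ligands are named alphabetically: aqua before bromo before cyano.

aquatribromodicyanotantalum(V)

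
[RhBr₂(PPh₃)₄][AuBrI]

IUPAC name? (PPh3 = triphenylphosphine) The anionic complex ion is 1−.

Both ions are complex: the cation is named first with the plain metal name, the anion second with the -ate form; each ion's ligands are alphabetised independently.
The complex anion is given as 1−; its ligand charges sum to -2, so Au = +1.
A 1:1 salt means the cation carries the equal and opposite charge, 1+.
Cation: ligand charges sum to -2; for the ion to be 1+, Rh = +3.

dibromotetrakis(triphenylphosphine)rhodium(III) bromoiodoaurate(I)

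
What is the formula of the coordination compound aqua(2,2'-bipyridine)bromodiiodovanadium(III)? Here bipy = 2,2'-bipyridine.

[V(bipy)Br(H2O)I2]

Ligands: 1 bromo (Br, -1), 1 2,2'-bipyridine (bipy, neutral), 1 aqua (H2O, neutral), 2 iodo (I, -1). Ligand charge sum = -3.
With V in oxidation state +3, the complex ion is [V...].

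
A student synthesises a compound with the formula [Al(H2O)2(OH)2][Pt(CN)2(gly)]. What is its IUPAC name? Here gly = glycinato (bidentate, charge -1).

Aluminium is always +3 in its complexes; the cation's ligand charges sum to -2, so the complex cation is 1+.
A 1:1 salt means the anion carries the equal and opposite charge, 1−.
Anion: ligand charges sum to -3; for the ion to be 1−, Pt = +2.

diaquadihydroxoaluminium(III) dicyano(glycinato)platinate(II)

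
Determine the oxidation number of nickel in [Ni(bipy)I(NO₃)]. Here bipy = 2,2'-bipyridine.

No counter-ion: the bracketed complex is neutral.
Ligand charges: 1×bipy neutral; 1×NO3 = -1; 1×I = -1; sum -2.
Ni + (-2) = 0 ⇒ Ni is +2.

+2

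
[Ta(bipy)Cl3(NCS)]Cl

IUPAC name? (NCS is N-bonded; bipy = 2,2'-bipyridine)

(2,2'-bipyridine)trichloroisothiocyanatotantalum(V) chloride

The 1 chloride counter-ion carries a total charge of -1, so each complex ion is 1+.
Ligand charges: 3×chloro (-1 each), 1×isothiocyanato (-1 each), 1×2,2'-bipyridine (neutral); total -4. So Ta + (-4) = 1+, giving Ta = +5.
Ligands are named alphabetically: bipyridine before chloro before isothiocyanato.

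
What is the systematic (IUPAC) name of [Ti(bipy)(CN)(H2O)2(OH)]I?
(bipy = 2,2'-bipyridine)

diaqua(2,2'-bipyridine)cyanohydroxotitanium(III) iodide

The 1 iodide counter-ion carries a total charge of -1, so each complex ion is 1+.
Ligand charges: 1×2,2'-bipyridine (neutral), 1×hydroxo (-1 each), 2×aqua (neutral), 1×cyano (-1 each); total -2. So Ti + (-2) = 1+, giving Ti = +3.
Ligands are named alphabetically: aqua before bipyridine before cyano before hydroxo.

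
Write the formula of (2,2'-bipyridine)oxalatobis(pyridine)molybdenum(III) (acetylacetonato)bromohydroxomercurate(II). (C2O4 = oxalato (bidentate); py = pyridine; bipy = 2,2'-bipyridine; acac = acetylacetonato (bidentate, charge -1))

[Mo(bipy)(C2O4)(py)2][Hg(acac)Br(OH)]

Cation [Mo…]: ligand charges -2, Mo(III) ⇒ ion charge 1+.
Anion [Hg…]: ligand charges -3, Hg(II) ⇒ ion charge 1−.
One 1+ cation balances one 1− anion.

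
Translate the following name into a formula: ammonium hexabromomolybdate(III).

(NH4)3[MoBr6]

Ligands: 6 bromo (Br, -1). Ligand charge sum = -6.
Charge balance with ammonium (+1) requires 1 complex ion per 3 ammonium.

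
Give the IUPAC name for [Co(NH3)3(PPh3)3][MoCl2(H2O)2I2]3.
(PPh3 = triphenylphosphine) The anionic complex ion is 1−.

triamminetris(triphenylphosphine)cobalt(III) diaquadichlorodiiodomolybdate(III)

Both ions are complex: the cation is named first with the plain metal name, the anion second with the -ate form; each ion's ligands are alphabetised independently.
The complex anion is given as 1−; its ligand charges sum to -4, so Mo = +3.
With 3 anions per cation, the cation must be 3×1 = 3+.
Cation: ligand charges sum to 0; for the ion to be 3+, Co = +3.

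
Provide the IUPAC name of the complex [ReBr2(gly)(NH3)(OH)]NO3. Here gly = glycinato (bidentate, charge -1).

The 1 nitrate counter-ion carries a total charge of -1, so each complex ion is 1+.
Ligand charges: 1×glycinato (-1 each), 2×bromo (-1 each), 1×hydroxo (-1 each), 1×ammine (neutral); total -4. So Re + (-4) = 1+, giving Re = +5.
Ligands are named alphabetically: ammine before bromo before glycinato before hydroxo.

amminedibromo(glycinato)hydroxorhenium(V) nitrate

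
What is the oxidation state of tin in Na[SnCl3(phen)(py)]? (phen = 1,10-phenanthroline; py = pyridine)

1 sodium outside the brackets (+1 each) → the complex ion is 1−.
Ligand charges: 3×Cl = -3; 1×phen neutral; 1×py neutral; sum -3.
Sn + (-3) = 1− ⇒ Sn is +2.

+2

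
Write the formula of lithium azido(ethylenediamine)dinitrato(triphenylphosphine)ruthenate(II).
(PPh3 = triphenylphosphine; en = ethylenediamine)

Ligands: 1 triphenylphosphine (PPh3, neutral), 1 azido (N3, -1), 2 nitrato (NO3, -1), 1 ethylenediamine (en, neutral). Ligand charge sum = -3.
With Ru in oxidation state +2, the complex ion is [Ru...]^1−.
Charge balance with lithium (+1) requires 1 complex ion per 1 lithium.

Li[Ru(en)(N3)(NO3)2(PPh3)]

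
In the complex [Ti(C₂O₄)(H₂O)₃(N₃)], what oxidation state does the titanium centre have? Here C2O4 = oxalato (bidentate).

+3

No counter-ion: the bracketed complex is neutral.
Ligand charges: 1×N3 = -1; 3×H2O neutral; 1×C2O4 = -2; sum -3.
Ti + (-3) = 0 ⇒ Ti is +3.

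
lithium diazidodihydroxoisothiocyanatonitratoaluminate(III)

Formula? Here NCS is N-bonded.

Ligands: 2 hydroxo (OH, -1), 2 azido (N3, -1), 1 isothiocyanato (NCS, -1), 1 nitrato (NO3, -1). Ligand charge sum = -6.
With Al in oxidation state +3, the complex ion is [Al...]^3−.
Charge balance with lithium (+1) requires 1 complex ion per 3 lithium.

Li3[Al(N3)2(NCS)(NO3)(OH)2]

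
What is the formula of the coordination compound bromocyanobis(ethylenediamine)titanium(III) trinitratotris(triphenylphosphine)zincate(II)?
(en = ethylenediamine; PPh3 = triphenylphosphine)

[TiBr(CN)(en)2][Zn(NO3)3(PPh3)3]

Cation [Ti…]: ligand charges -2, Ti(III) ⇒ ion charge 1+.
Anion [Zn…]: ligand charges -3, Zn(II) ⇒ ion charge 1−.
One 1+ cation balances one 1− anion.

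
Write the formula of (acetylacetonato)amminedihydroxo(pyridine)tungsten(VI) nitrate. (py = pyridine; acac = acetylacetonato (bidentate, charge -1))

[W(acac)(NH3)(OH)2(py)](NO3)3

Ligands: 1 pyridine (py, neutral), 2 hydroxo (OH, -1), 1 ammine (NH3, neutral), 1 acetylacetonato (acac, -1). Ligand charge sum = -3.
With W in oxidation state +6, the complex ion is [W...]^3+.
Charge balance with nitrate (-1) requires 1 complex ion per 3 nitrate.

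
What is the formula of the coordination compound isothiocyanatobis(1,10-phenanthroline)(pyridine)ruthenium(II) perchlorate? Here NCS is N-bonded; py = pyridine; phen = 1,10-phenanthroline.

[Ru(NCS)(phen)2(py)]ClO4

Ligands: 1 isothiocyanato (NCS, -1), 1 pyridine (py, neutral), 2 1,10-phenanthroline (phen, neutral). Ligand charge sum = -1.
With Ru in oxidation state +2, the complex ion is [Ru...]^1+.
Charge balance with perchlorate (-1) requires 1 complex ion per 1 perchlorate.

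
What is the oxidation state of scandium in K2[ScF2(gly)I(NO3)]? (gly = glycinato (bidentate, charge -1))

2 potassium outside the brackets (+1 each) → the complex ion is 2−.
Ligand charges: 2×F = -2; 1×I = -1; 1×NO3 = -1; 1×gly = -1; sum -5.
Sc + (-5) = 2− ⇒ Sc is +3.

+3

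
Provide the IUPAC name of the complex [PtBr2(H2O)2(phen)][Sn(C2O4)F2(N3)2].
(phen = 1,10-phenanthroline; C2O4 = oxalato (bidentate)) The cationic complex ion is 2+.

diaquadibromo(1,10-phenanthroline)platinum(IV) diazidodifluorooxalatostannate(IV)

Both ions are complex: the cation is named first with the plain metal name, the anion second with the -ate form; each ion's ligands are alphabetised independently.
The complex cation is given as 2+; its ligand charges sum to -2, so Pt = +4.
A 1:1 salt means the anion carries the equal and opposite charge, 2−.
Anion: ligand charges sum to -6; for the ion to be 2−, Sn = +4.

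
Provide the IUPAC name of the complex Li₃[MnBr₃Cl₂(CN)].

lithium tribromodichlorocyanomanganate(III)

The 3 lithium counter-ions carry a total charge of +3, so each complex ion is 3−.
Ligand charges: 2×chloro (-1 each), 3×bromo (-1 each), 1×cyano (-1 each); total -6. So Mn + (-6) = 3−, giving Mn = +3.
The complex ion is anionic, so manganese takes the -ate form manganate(III).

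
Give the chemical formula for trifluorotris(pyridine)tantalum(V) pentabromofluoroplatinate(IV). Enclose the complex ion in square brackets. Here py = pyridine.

Cation [Ta…]: ligand charges -3, Ta(V) ⇒ ion charge 2+.
Anion [Pt…]: ligand charges -6, Pt(IV) ⇒ ion charge 2−.
One 2+ cation balances one 2− anion.

[TaF3(py)3][PtBr5F]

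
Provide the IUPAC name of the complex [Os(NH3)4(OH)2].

There is no counter-ion, so the complex is neutral overall.
Ligand charges: 2×hydroxo (-1 each), 4×ammine (neutral); total -2. So Os + (-2) = 0, giving Os = +2.
Ligands are named alphabetically: ammine before hydroxo.

tetraamminedihydroxoosmium(II)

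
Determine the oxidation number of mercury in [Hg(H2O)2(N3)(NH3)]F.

+2

1 fluoride outside the brackets (-1 each) → the complex ion is 1+.
Ligand charges: 2×H2O neutral; 1×N3 = -1; 1×NH3 neutral; sum -1.
Hg + (-1) = 1+ ⇒ Hg is +2.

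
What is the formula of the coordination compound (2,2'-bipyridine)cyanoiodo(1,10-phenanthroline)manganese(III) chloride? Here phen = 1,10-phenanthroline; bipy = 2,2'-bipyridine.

Ligands: 1 cyano (CN, -1), 1 1,10-phenanthroline (phen, neutral), 1 iodo (I, -1), 1 2,2'-bipyridine (bipy, neutral). Ligand charge sum = -2.
With Mn in oxidation state +3, the complex ion is [Mn...]^1+.
Charge balance with chloride (-1) requires 1 complex ion per 1 chloride.

[Mn(bipy)(CN)I(phen)]Cl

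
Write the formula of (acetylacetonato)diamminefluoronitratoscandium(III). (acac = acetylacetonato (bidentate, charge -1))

[Sc(acac)F(NH3)2(NO3)]

Ligands: 2 ammine (NH3, neutral), 1 fluoro (F, -1), 1 acetylacetonato (acac, -1), 1 nitrato (NO3, -1). Ligand charge sum = -3.
With Sc in oxidation state +3, the complex ion is [Sc...].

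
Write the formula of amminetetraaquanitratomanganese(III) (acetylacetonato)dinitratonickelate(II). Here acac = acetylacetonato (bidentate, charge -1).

[Mn(H2O)4(NH3)(NO3)][Ni(acac)(NO3)2]2

Cation [Mn…]: ligand charges -1, Mn(III) ⇒ ion charge 2+.
Anion [Ni…]: ligand charges -3, Ni(II) ⇒ ion charge 1−.
One 2+ cation requires 2 of the 1− anion.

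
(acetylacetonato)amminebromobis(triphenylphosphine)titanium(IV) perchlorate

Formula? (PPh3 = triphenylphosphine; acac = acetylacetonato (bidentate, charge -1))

[Ti(acac)Br(NH3)(PPh3)2](ClO4)2

Ligands: 1 bromo (Br, -1), 2 triphenylphosphine (PPh3, neutral), 1 acetylacetonato (acac, -1), 1 ammine (NH3, neutral). Ligand charge sum = -2.
With Ti in oxidation state +4, the complex ion is [Ti...]^2+.
Charge balance with perchlorate (-1) requires 1 complex ion per 2 perchlorate.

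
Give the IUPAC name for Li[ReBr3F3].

The 1 lithium counter-ion carries a total charge of +1, so each complex ion is 1−.
Ligand charges: 3×fluoro (-1 each), 3×bromo (-1 each); total -6. So Re + (-6) = 1−, giving Re = +5.
Ligands are named alphabetically: bromo before fluoro.
The complex ion is anionic, so rhenium takes the -ate form rhenate(V).

lithium tribromotrifluororhenate(V)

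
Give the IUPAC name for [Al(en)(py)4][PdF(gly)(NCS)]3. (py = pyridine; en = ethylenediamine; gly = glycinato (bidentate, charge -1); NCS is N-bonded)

Both ions are complex: the cation is named first with the plain metal name, the anion second with the -ate form; each ion's ligands are alphabetised independently.
Aluminium is always +3 in its complexes; the cation's ligand charges sum to 0, so the complex cation is 3+.
With 3 anions per cation, each anion must be 3/3 = 1−.
Anion: ligand charges sum to -3; for the ion to be 1−, Pd = +2.

(ethylenediamine)tetrakis(pyridine)aluminium(III) fluoro(glycinato)isothiocyanatopalladate(II)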